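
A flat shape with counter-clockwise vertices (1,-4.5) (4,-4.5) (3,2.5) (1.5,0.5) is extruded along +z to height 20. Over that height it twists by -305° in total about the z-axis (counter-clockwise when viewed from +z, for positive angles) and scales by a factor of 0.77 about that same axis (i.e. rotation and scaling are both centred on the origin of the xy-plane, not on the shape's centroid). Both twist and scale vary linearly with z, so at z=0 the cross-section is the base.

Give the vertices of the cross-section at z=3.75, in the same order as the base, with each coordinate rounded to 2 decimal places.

Cross-section at z=3.75: (-3.10,-3.14) (-1.54,-5.55) (3.57,-1.12) (1.18,-0.95)

t = z/height = 3.75/20 = 0.1875
s = 1 + (scale-1)·z/height = 1 + (0.77-1)·3.75/20 = 0.956875
θ = twist·z/height = -305°·3.75/20 = -57.1875° = -0.998110 rad
cos θ = 0.541892, sin θ = -0.840448 (intermediates below are computed at full precision and shown rounded to 5 d.p.)
v1: (1,-4.5) → rotate → (-3.24013,-3.27896) → ×s → (-3.10040,-3.13756) → (-3.10,-3.14)
v2: (4,-4.5) → rotate → (-1.61445,-5.80031) → ×s → (-1.54483,-5.55017) → (-1.54,-5.55)
v3: (3,2.5) → rotate → (3.72680,-1.16662) → ×s → (3.56608,-1.11631) → (3.57,-1.12)
v4: (1.5,0.5) → rotate → (1.23306,-0.98973) → ×s → (1.17989,-0.94704) → (1.18,-0.95)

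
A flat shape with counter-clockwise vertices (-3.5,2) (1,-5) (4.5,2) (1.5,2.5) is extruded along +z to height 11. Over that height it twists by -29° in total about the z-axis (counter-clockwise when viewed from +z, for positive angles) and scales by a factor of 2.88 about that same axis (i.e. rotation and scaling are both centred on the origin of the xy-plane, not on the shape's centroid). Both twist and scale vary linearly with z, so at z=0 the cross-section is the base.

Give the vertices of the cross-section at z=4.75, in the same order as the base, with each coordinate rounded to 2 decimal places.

Cross-section at z=4.75: (-5.40,4.91) (-0.20,-9.24) (8.74,1.77) (3.64,3.83)

t = z/height = 4.75/11 = 0.431818
s = 1 + (scale-1)·z/height = 1 + (2.88-1)·4.75/11 = 1.811818
θ = twist·z/height = -29°·4.75/11 = -12.5227° = -0.218563 rad
cos θ = 0.976210, sin θ = -0.216827 (intermediates below are computed at full precision and shown rounded to 5 d.p.)
v1: (-3.5,2) → rotate → (-2.98308,2.71131) → ×s → (-5.40480,4.91241) → (-5.40,4.91)
v2: (1,-5) → rotate → (-0.10792,-5.09788) → ×s → (-0.19554,-9.23643) → (-0.20,-9.24)
v3: (4.5,2) → rotate → (4.82660,0.97670) → ×s → (8.74492,1.76960) → (8.74,1.77)
v4: (1.5,2.5) → rotate → (2.00638,2.11528) → ×s → (3.63520,3.83251) → (3.64,3.83)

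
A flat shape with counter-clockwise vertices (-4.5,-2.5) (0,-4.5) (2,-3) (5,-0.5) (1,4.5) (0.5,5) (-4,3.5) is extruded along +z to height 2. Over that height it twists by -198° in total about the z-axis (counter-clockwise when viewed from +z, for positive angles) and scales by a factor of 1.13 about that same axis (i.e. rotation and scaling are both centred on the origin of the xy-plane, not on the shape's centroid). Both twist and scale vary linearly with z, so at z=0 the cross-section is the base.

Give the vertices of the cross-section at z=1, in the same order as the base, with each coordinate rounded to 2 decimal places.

Cross-section at z=1: (-1.88,5.15) (-4.73,0.75) (-3.49,-1.60) (-1.36,-5.18) (4.57,-1.80) (5.18,-1.36) (4.35,3.62)

t = z/height = 1/2 = 0.5
s = 1 + (scale-1)·z/height = 1 + (1.13-1)·1/2 = 1.065000
θ = twist·z/height = -198°·1/2 = -99.0000° = -1.727876 rad
cos θ = -0.156434, sin θ = -0.987688 (intermediates below are computed at full precision and shown rounded to 5 d.p.)
v1: (-4.5,-2.5) → rotate → (-1.76527,4.83568) → ×s → (-1.88001,5.15000) → (-1.88,5.15)
v2: (0,-4.5) → rotate → (-4.44460,0.70396) → ×s → (-4.73350,0.74971) → (-4.73,0.75)
v3: (2,-3) → rotate → (-3.27593,-1.50607) → ×s → (-3.48887,-1.60397) → (-3.49,-1.60)
v4: (5,-0.5) → rotate → (-1.27602,-4.86022) → ×s → (-1.35896,-5.17614) → (-1.36,-5.18)
v5: (1,4.5) → rotate → (4.28816,-1.69164) → ×s → (4.56689,-1.80160) → (4.57,-1.80)
v6: (0.5,5) → rotate → (4.86022,-1.27602) → ×s → (5.17614,-1.35896) → (5.18,-1.36)
v7: (-4,3.5) → rotate → (4.08265,3.40323) → ×s → (4.34802,3.62444) → (4.35,3.62)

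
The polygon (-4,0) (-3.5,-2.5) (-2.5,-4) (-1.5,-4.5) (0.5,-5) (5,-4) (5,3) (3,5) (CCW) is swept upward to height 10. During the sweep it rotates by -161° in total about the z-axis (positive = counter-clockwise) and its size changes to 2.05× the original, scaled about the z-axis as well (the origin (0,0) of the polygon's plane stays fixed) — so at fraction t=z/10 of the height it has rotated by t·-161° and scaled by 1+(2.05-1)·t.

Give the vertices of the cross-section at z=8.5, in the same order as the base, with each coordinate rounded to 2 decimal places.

Cross-section at z=8.5: (5.52,5.18) (1.60,7.98) (-1.73,8.76) (-3.75,8.15) (-7.16,6.26) (-12.08,-0.95) (-3.02,-10.61) (2.33,-10.79)

t = z/height = 8.5/10 = 0.85
s = 1 + (scale-1)·z/height = 1 + (2.05-1)·8.5/10 = 1.892500
θ = twist·z/height = -161°·8.5/10 = -136.8500° = -2.388483 rad
cos θ = -0.729566, sin θ = -0.683911 (intermediates below are computed at full precision and shown rounded to 5 d.p.)
v1: (-4,0) → rotate → (2.91826,2.73564) → ×s → (5.52281,5.17720) → (5.52,5.18)
v2: (-3.5,-2.5) → rotate → (0.84370,4.21760) → ×s → (1.59671,7.98181) → (1.60,7.98)
v3: (-2.5,-4) → rotate → (-0.91173,4.62804) → ×s → (-1.72545,8.75857) → (-1.73,8.76)
v4: (-1.5,-4.5) → rotate → (-1.98325,4.30891) → ×s → (-3.75330,8.15462) → (-3.75,8.15)
v5: (0.5,-5) → rotate → (-3.78434,3.30587) → ×s → (-7.16186,6.25637) → (-7.16,6.26)
v6: (5,-4) → rotate → (-6.38347,-0.50129) → ×s → (-12.08072,-0.94869) → (-12.08,-0.95)
v7: (5,3) → rotate → (-1.59610,-5.60825) → ×s → (-3.02061,-10.61361) → (-3.02,-10.61)
v8: (3,5) → rotate → (1.23086,-5.69956) → ×s → (2.32940,-10.78642) → (2.33,-10.79)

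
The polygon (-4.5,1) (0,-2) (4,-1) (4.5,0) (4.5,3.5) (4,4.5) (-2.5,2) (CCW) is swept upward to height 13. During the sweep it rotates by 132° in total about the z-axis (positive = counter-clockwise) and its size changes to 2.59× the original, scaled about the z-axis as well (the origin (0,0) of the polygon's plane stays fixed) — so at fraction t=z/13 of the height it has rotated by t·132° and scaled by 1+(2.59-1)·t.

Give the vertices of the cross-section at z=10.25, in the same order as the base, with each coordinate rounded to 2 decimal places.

Cross-section at z=10.25: (0.28,-10.39) (4.37,1.10) (-0.01,9.29) (-2.47,9.84) (-10.12,7.92) (-12.03,6.28) (-3.00,-6.56)

t = z/height = 10.25/13 = 0.788462
s = 1 + (scale-1)·z/height = 1 + (2.59-1)·10.25/13 = 2.253654
θ = twist·z/height = 132°·10.25/13 = 104.0769° = 1.816485 rad
cos θ = -0.243224, sin θ = 0.969970 (intermediates below are computed at full precision and shown rounded to 5 d.p.)
v1: (-4.5,1) → rotate → (0.12454,-4.60809) → ×s → (0.28067,-10.38504) → (0.28,-10.39)
v2: (0,-2) → rotate → (1.93994,0.48645) → ×s → (4.37195,1.09629) → (4.37,1.10)
v3: (4,-1) → rotate → (-0.00293,4.12310) → ×s → (-0.00660,9.29205) → (-0.01,9.29)
v4: (4.5,0) → rotate → (-1.09451,4.36487) → ×s → (-2.46665,9.83690) → (-2.47,9.84)
v5: (4.5,3.5) → rotate → (-4.48940,3.51358) → ×s → (-10.11756,7.91839) → (-10.12,7.92)
v6: (4,4.5) → rotate → (-5.33776,2.78537) → ×s → (-12.02947,6.27726) → (-12.03,6.28)
v7: (-2.5,2) → rotate → (-1.33188,-2.91137) → ×s → (-3.00159,-6.56123) → (-3.00,-6.56)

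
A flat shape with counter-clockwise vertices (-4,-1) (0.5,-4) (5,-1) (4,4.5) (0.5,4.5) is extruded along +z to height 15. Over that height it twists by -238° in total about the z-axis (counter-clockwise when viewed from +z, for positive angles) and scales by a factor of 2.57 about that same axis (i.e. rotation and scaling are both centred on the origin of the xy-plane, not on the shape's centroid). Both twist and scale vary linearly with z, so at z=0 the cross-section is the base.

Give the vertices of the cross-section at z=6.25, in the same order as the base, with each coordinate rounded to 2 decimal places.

Cross-section at z=6.25: (-0.58,6.80) (-6.66,0.24) (-2.95,-7.90) (6.29,-7.72) (7.22,-2.00)

t = z/height = 6.25/15 = 0.416667
s = 1 + (scale-1)·z/height = 1 + (2.57-1)·6.25/15 = 1.654167
θ = twist·z/height = -238°·6.25/15 = -99.1667° = -1.730785 rad
cos θ = -0.159307, sin θ = -0.987229 (intermediates below are computed at full precision and shown rounded to 5 d.p.)
v1: (-4,-1) → rotate → (-0.35000,4.10822) → ×s → (-0.57896,6.79569) → (-0.58,6.80)
v2: (0.5,-4) → rotate → (-4.02857,0.14361) → ×s → (-6.66393,0.23756) → (-6.66,0.24)
v3: (5,-1) → rotate → (-1.78376,-4.77684) → ×s → (-2.95064,-7.90169) → (-2.95,-7.90)
v4: (4,4.5) → rotate → (3.80530,-4.66580) → ×s → (6.29461,-7.71801) → (6.29,-7.72)
v5: (0.5,4.5) → rotate → (4.36288,-1.21050) → ×s → (7.21693,-2.00236) → (7.22,-2.00)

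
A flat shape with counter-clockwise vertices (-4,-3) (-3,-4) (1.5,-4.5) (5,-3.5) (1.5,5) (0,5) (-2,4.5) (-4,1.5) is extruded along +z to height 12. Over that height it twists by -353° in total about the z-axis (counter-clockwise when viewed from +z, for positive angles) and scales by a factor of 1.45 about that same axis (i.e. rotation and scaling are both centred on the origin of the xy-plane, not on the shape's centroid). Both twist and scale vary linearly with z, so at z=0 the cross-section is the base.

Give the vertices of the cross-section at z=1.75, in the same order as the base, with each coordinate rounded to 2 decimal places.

t = z/height = 1.75/12 = 0.145833
s = 1 + (scale-1)·z/height = 1 + (1.45-1)·1.75/12 = 1.065625
θ = twist·z/height = -353°·1.75/12 = -51.4792° = -0.898481 rad
cos θ = 0.622799, sin θ = -0.782382 (intermediates below are computed at full precision and shown rounded to 5 d.p.)
v1: (-4,-3) → rotate → (-4.83834,1.26113) → ×s → (-5.15586,1.34389) → (-5.16,1.34)
v2: (-3,-4) → rotate → (-4.99792,-0.14405) → ×s → (-5.32591,-0.15350) → (-5.33,-0.15)
v3: (1.5,-4.5) → rotate → (-2.58652,-3.97617) → ×s → (-2.75626,-4.23710) → (-2.76,-4.24)
v4: (5,-3.5) → rotate → (0.37566,-6.09171) → ×s → (0.40031,-6.49147) → (0.40,-6.49)
v5: (1.5,5) → rotate → (4.84611,1.94042) → ×s → (5.16413,2.06776) → (5.16,2.07)
v6: (0,5) → rotate → (3.91191,3.11400) → ×s → (4.16863,3.31835) → (4.17,3.32)
v7: (-2,4.5) → rotate → (2.27512,4.36736) → ×s → (2.42442,4.65397) → (2.42,4.65)
v8: (-4,1.5) → rotate → (-1.31762,4.06373) → ×s → (-1.40409,4.33041) → (-1.40,4.33)

Cross-section at z=1.75: (-5.16,1.34) (-5.33,-0.15) (-2.76,-4.24) (0.40,-6.49) (5.16,2.07) (4.17,3.32) (2.42,4.65) (-1.40,4.33)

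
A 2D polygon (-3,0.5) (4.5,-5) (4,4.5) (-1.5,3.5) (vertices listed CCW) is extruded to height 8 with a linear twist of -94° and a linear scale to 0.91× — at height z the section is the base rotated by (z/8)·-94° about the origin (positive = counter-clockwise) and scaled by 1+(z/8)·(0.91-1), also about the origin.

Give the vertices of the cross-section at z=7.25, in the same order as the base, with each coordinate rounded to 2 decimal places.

t = z/height = 7.25/8 = 0.90625
s = 1 + (scale-1)·z/height = 1 + (0.91-1)·7.25/8 = 0.918438
θ = twist·z/height = -94°·7.25/8 = -85.1875° = -1.486802 rad
cos θ = 0.083895, sin θ = -0.996475 (intermediates below are computed at full precision and shown rounded to 5 d.p.)
v1: (-3,0.5) → rotate → (0.24655,3.03137) → ×s → (0.22644,2.78413) → (0.23,2.78)
v2: (4.5,-5) → rotate → (-4.60484,-4.90361) → ×s → (-4.22926,-4.50366) → (-4.23,-4.50)
v3: (4,4.5) → rotate → (4.81972,-3.60837) → ×s → (4.42661,-3.31406) → (4.43,-3.31)
v4: (-1.5,3.5) → rotate → (3.36182,1.78835) → ×s → (3.08762,1.64248) → (3.09,1.64)

Cross-section at z=7.25: (0.23,2.78) (-4.23,-4.50) (4.43,-3.31) (3.09,1.64)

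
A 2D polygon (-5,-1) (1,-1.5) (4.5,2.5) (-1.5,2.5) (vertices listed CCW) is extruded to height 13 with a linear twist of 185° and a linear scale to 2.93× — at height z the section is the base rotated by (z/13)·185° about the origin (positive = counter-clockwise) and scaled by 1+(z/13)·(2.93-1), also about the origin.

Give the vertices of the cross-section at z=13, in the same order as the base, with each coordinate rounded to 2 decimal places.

t = z/height = 13/13 = 1
s = 1 + (scale-1)·z/height = 1 + (2.93-1)·13/13 = 2.930000
θ = twist·z/height = 185°·13/13 = 185.0000° = 3.228859 rad
cos θ = -0.996195, sin θ = -0.087156 (intermediates below are computed at full precision and shown rounded to 5 d.p.)
v1: (-5,-1) → rotate → (4.89382,1.43197) → ×s → (14.33889,4.19568) → (14.34,4.20)
v2: (1,-1.5) → rotate → (-1.12693,1.40714) → ×s → (-3.30190,4.12291) → (-3.30,4.12)
v3: (4.5,2.5) → rotate → (-4.26499,-2.88269) → ×s → (-12.49641,-8.44627) → (-12.50,-8.45)
v4: (-1.5,2.5) → rotate → (1.71218,-2.35975) → ×s → (5.01669,-6.91408) → (5.02,-6.91)

Cross-section at z=13: (14.34,4.20) (-3.30,4.12) (-12.50,-8.45) (5.02,-6.91)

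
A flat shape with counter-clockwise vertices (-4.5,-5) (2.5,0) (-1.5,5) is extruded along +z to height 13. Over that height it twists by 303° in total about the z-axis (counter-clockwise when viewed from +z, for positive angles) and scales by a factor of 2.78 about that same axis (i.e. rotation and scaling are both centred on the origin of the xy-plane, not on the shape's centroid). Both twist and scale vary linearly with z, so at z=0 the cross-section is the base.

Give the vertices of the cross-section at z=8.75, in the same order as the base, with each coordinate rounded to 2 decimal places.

t = z/height = 8.75/13 = 0.673077
s = 1 + (scale-1)·z/height = 1 + (2.78-1)·8.75/13 = 2.198077
θ = twist·z/height = 303°·8.75/13 = 203.9423° = 3.559465 rad
cos θ = -0.913955, sin θ = -0.405817 (intermediates below are computed at full precision and shown rounded to 5 d.p.)
v1: (-4.5,-5) → rotate → (2.08371,6.39595) → ×s → (4.58016,14.05878) → (4.58,14.06)
v2: (2.5,0) → rotate → (-2.28489,-1.01454) → ×s → (-5.02236,-2.23004) → (-5.02,-2.23)
v3: (-1.5,5) → rotate → (3.40001,-3.96105) → ×s → (7.47349,-8.70669) → (7.47,-8.71)

Cross-section at z=8.75: (4.58,14.06) (-5.02,-2.23) (7.47,-8.71)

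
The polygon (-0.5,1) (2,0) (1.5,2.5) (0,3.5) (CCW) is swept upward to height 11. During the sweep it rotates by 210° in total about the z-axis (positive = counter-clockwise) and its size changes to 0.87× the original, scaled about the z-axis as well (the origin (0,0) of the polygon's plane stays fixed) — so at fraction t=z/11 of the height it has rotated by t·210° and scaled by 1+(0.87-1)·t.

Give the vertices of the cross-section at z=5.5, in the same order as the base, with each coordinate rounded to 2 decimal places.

Cross-section at z=5.5: (-0.78,-0.69) (-0.48,1.81) (-2.62,0.75) (-3.16,-0.85)

t = z/height = 5.5/11 = 0.5
s = 1 + (scale-1)·z/height = 1 + (0.87-1)·5.5/11 = 0.935000
θ = twist·z/height = 210°·5.5/11 = 105.0000° = 1.832596 rad
cos θ = -0.258819, sin θ = 0.965926 (intermediates below are computed at full precision and shown rounded to 5 d.p.)
v1: (-0.5,1) → rotate → (-0.83652,-0.74178) → ×s → (-0.78214,-0.69357) → (-0.78,-0.69)
v2: (2,0) → rotate → (-0.51764,1.93185) → ×s → (-0.48399,1.80628) → (-0.48,1.81)
v3: (1.5,2.5) → rotate → (-2.80304,0.80184) → ×s → (-2.62085,0.74972) → (-2.62,0.75)
v4: (0,3.5) → rotate → (-3.38074,-0.90587) → ×s → (-3.16099,-0.84699) → (-3.16,-0.85)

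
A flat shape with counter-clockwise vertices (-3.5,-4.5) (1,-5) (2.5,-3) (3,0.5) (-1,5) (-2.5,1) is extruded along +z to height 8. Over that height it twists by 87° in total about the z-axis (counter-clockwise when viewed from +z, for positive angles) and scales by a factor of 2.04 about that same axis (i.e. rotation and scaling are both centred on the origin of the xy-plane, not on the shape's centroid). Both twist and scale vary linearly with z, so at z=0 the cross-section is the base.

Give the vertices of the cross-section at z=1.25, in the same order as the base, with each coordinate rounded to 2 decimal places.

t = z/height = 1.25/8 = 0.15625
s = 1 + (scale-1)·z/height = 1 + (2.04-1)·1.25/8 = 1.162500
θ = twist·z/height = 87°·1.25/8 = 13.5938° = 0.237256 rad
cos θ = 0.971987, sin θ = 0.235036 (intermediates below are computed at full precision and shown rounded to 5 d.p.)
v1: (-3.5,-4.5) → rotate → (-2.34429,-5.19657) → ×s → (-2.72524,-6.04101) → (-2.73,-6.04)
v2: (1,-5) → rotate → (2.14717,-4.62490) → ×s → (2.49608,-5.37644) → (2.50,-5.38)
v3: (2.5,-3) → rotate → (3.13507,-2.32837) → ×s → (3.64452,-2.70673) → (3.64,-2.71)
v4: (3,0.5) → rotate → (2.79844,1.19110) → ×s → (3.25319,1.38466) → (3.25,1.38)
v5: (-1,5) → rotate → (-2.14717,4.62490) → ×s → (-2.49608,5.37644) → (-2.50,5.38)
v6: (-2.5,1) → rotate → (-2.66500,0.38440) → ×s → (-3.09807,0.44686) → (-3.10,0.45)

Cross-section at z=1.25: (-2.73,-6.04) (2.50,-5.38) (3.64,-2.71) (3.25,1.38) (-2.50,5.38) (-3.10,0.45)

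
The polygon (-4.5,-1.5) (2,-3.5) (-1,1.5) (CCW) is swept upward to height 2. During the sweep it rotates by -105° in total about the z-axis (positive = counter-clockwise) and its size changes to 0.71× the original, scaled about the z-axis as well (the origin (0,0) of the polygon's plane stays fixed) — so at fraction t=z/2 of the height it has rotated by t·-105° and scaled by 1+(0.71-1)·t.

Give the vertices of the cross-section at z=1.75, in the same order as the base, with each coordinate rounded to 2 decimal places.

t = z/height = 1.75/2 = 0.875
s = 1 + (scale-1)·z/height = 1 + (0.71-1)·1.75/2 = 0.746250
θ = twist·z/height = -105°·1.75/2 = -91.8750° = -1.603521 rad
cos θ = -0.032719, sin θ = -0.999465 (intermediates below are computed at full precision and shown rounded to 5 d.p.)
v1: (-4.5,-1.5) → rotate → (-1.35196,4.54667) → ×s → (-1.00890,3.39295) → (-1.01,3.39)
v2: (2,-3.5) → rotate → (-3.56356,-1.88441) → ×s → (-2.65931,-1.40624) → (-2.66,-1.41)
v3: (-1,1.5) → rotate → (1.53192,0.95039) → ×s → (1.14319,0.70923) → (1.14,0.71)

Cross-section at z=1.75: (-1.01,3.39) (-2.66,-1.41) (1.14,0.71)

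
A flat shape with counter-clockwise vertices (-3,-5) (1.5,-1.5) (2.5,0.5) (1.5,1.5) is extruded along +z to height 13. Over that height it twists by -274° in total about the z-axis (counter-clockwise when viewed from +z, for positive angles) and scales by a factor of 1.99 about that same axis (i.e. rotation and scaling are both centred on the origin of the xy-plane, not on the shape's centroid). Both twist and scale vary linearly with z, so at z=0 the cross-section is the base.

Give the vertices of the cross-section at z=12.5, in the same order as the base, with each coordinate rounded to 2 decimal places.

t = z/height = 12.5/13 = 0.961538
s = 1 + (scale-1)·z/height = 1 + (1.99-1)·12.5/13 = 1.951923
θ = twist·z/height = -274°·12.5/13 = -263.4615° = -4.598271 rad
cos θ = -0.113870, sin θ = 0.993496 (intermediates below are computed at full precision and shown rounded to 5 d.p.)
v1: (-3,-5) → rotate → (5.30909,-2.41114) → ×s → (10.36293,-4.70635) → (10.36,-4.71)
v2: (1.5,-1.5) → rotate → (1.31944,1.66105) → ×s → (2.57544,3.24224) → (2.58,3.24)
v3: (2.5,0.5) → rotate → (-0.78142,2.42680) → ×s → (-1.52528,4.73693) → (-1.53,4.74)
v4: (1.5,1.5) → rotate → (-1.66105,1.31944) → ×s → (-3.24224,2.57544) → (-3.24,2.58)

Cross-section at z=12.5: (10.36,-4.71) (2.58,3.24) (-1.53,4.74) (-3.24,2.58)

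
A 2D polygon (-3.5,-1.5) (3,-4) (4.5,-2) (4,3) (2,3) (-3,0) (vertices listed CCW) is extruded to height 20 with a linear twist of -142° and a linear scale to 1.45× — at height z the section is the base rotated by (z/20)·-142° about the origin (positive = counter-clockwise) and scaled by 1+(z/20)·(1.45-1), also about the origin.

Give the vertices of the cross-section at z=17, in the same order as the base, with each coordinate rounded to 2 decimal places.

Cross-section at z=17: (0.69,5.22) (-6.87,-0.74) (-5.55,-3.94) (0.74,-6.87) (2.15,-4.49) (2.12,3.57)

t = z/height = 17/20 = 0.85
s = 1 + (scale-1)·z/height = 1 + (1.45-1)·17/20 = 1.382500
θ = twist·z/height = -142°·17/20 = -120.7000° = -2.106612 rad
cos θ = -0.510543, sin θ = -0.859852 (intermediates below are computed at full precision and shown rounded to 5 d.p.)
v1: (-3.5,-1.5) → rotate → (0.49712,3.77530) → ×s → (0.68727,5.21935) → (0.69,5.22)
v2: (3,-4) → rotate → (-4.97104,-0.53739) → ×s → (-6.87246,-0.74293) → (-6.87,-0.74)
v3: (4.5,-2) → rotate → (-4.01715,-2.84825) → ×s → (-5.55371,-3.93770) → (-5.55,-3.94)
v4: (4,3) → rotate → (0.53739,-4.97104) → ×s → (0.74293,-6.87246) → (0.74,-6.87)
v5: (2,3) → rotate → (1.55847,-3.25133) → ×s → (2.15459,-4.49497) → (2.15,-4.49)
v6: (-3,0) → rotate → (1.53163,2.57956) → ×s → (2.11748,3.56624) → (2.12,3.57)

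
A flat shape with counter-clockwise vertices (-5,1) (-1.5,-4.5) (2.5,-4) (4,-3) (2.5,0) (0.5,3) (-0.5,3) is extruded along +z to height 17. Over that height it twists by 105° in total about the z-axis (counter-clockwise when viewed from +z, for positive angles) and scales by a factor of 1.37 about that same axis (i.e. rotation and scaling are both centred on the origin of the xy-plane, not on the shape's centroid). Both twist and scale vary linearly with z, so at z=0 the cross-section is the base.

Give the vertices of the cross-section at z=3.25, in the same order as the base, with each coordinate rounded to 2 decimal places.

t = z/height = 3.25/17 = 0.191176
s = 1 + (scale-1)·z/height = 1 + (1.37-1)·3.25/17 = 1.070735
θ = twist·z/height = 105°·3.25/17 = 20.0735° = 0.350349 rad
cos θ = 0.939253, sin θ = 0.343226 (intermediates below are computed at full precision and shown rounded to 5 d.p.)
v1: (-5,1) → rotate → (-5.03949,-0.77688) → ×s → (-5.39596,-0.83183) → (-5.40,-0.83)
v2: (-1.5,-4.5) → rotate → (0.13564,-4.74148) → ×s → (0.14523,-5.07687) → (0.15,-5.08)
v3: (2.5,-4) → rotate → (3.72104,-2.89895) → ×s → (3.98424,-3.10401) → (3.98,-3.10)
v4: (4,-3) → rotate → (4.78669,-1.44486) → ×s → (5.12528,-1.54706) → (5.13,-1.55)
v5: (2.5,0) → rotate → (2.34813,0.85806) → ×s → (2.51423,0.91876) → (2.51,0.92)
v6: (0.5,3) → rotate → (-0.56005,2.98937) → ×s → (-0.59967,3.20083) → (-0.60,3.20)
v7: (-0.5,3) → rotate → (-1.49930,2.64615) → ×s → (-1.60536,2.83332) → (-1.61,2.83)

Cross-section at z=3.25: (-5.40,-0.83) (0.15,-5.08) (3.98,-3.10) (5.13,-1.55) (2.51,0.92) (-0.60,3.20) (-1.61,2.83)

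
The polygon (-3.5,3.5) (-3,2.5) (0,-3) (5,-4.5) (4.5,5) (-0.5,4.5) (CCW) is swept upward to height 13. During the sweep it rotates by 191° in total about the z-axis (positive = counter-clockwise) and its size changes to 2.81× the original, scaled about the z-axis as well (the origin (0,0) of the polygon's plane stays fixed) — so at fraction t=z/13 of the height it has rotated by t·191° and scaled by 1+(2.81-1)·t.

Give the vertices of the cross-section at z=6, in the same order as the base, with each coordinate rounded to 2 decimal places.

Cross-section at z=6: (-6.63,-6.21) (-4.76,-5.36) (5.50,-0.18) (8.55,8.91) (-8.91,8.55) (-8.28,-0.65)

t = z/height = 6/13 = 0.461538
s = 1 + (scale-1)·z/height = 1 + (2.81-1)·6/13 = 1.835385
θ = twist·z/height = 191°·6/13 = 88.1538° = 1.538575 rad
cos θ = 0.032216, sin θ = 0.999481 (intermediates below are computed at full precision and shown rounded to 5 d.p.)
v1: (-3.5,3.5) → rotate → (-3.61094,-3.38543) → ×s → (-6.62746,-6.21356) → (-6.63,-6.21)
v2: (-3,2.5) → rotate → (-2.59535,-2.91790) → ×s → (-4.76347,-5.35547) → (-4.76,-5.36)
v3: (0,-3) → rotate → (2.99844,-0.09665) → ×s → (5.50330,-0.17739) → (5.50,-0.18)
v4: (5,-4.5) → rotate → (4.65874,4.85243) → ×s → (8.55059,8.90608) → (8.55,8.91)
v5: (4.5,5) → rotate → (-4.85243,4.65874) → ×s → (-8.90608,8.55059) → (-8.91,8.55)
v6: (-0.5,4.5) → rotate → (-4.51377,-0.35477) → ×s → (-8.28451,-0.65114) → (-8.28,-0.65)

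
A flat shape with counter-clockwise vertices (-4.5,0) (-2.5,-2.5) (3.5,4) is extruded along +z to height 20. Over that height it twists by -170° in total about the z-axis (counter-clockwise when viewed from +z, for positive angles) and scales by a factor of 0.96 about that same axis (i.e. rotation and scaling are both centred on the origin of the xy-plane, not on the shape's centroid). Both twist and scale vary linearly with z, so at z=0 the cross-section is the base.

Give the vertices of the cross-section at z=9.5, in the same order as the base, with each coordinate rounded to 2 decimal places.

Cross-section at z=9.5: (-0.71,4.36) (-2.81,2.03) (4.42,-2.76)

t = z/height = 9.5/20 = 0.475
s = 1 + (scale-1)·z/height = 1 + (0.96-1)·9.5/20 = 0.981000
θ = twist·z/height = -170°·9.5/20 = -80.7500° = -1.409353 rad
cos θ = 0.160743, sin θ = -0.986996 (intermediates below are computed at full precision and shown rounded to 5 d.p.)
v1: (-4.5,0) → rotate → (-0.72334,4.44148) → ×s → (-0.70960,4.35710) → (-0.71,4.36)
v2: (-2.5,-2.5) → rotate → (-2.86935,2.06563) → ×s → (-2.81483,2.02639) → (-2.81,2.03)
v3: (3.5,4) → rotate → (4.51058,-2.81152) → ×s → (4.42488,-2.75810) → (4.42,-2.76)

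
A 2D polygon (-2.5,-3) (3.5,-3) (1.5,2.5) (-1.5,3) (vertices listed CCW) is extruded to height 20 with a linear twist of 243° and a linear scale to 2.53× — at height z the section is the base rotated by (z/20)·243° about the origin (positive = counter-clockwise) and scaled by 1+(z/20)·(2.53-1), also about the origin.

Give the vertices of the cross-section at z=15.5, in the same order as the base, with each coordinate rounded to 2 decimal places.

t = z/height = 15.5/20 = 0.775
s = 1 + (scale-1)·z/height = 1 + (2.53-1)·15.5/20 = 2.185750
θ = twist·z/height = 243°·15.5/20 = 188.3250° = 3.286891 rad
cos θ = -0.989463, sin θ = -0.144788 (intermediates below are computed at full precision and shown rounded to 5 d.p.)
v1: (-2.5,-3) → rotate → (2.03929,3.33036) → ×s → (4.45738,7.27933) → (4.46,7.28)
v2: (3.5,-3) → rotate → (-3.89748,2.46163) → ×s → (-8.51892,5.38051) → (-8.52,5.38)
v3: (1.5,2.5) → rotate → (-1.12222,-2.69084) → ×s → (-2.45290,-5.88150) → (-2.45,-5.88)
v4: (-1.5,3) → rotate → (1.91856,-2.75121) → ×s → (4.19349,-6.01345) → (4.19,-6.01)

Cross-section at z=15.5: (4.46,7.28) (-8.52,5.38) (-2.45,-5.88) (4.19,-6.01)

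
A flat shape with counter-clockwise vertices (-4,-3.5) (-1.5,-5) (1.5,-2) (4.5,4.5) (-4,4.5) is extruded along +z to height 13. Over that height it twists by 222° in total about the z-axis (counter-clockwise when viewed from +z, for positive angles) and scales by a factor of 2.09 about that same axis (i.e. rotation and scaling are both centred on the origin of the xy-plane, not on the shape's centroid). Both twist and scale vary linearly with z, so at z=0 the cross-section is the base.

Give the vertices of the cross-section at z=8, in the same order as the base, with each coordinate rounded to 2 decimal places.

t = z/height = 8/13 = 0.615385
s = 1 + (scale-1)·z/height = 1 + (2.09-1)·8/13 = 1.670769
θ = twist·z/height = 222°·8/13 = 136.6154° = 2.384388 rad
cos θ = -0.726759, sin θ = 0.686892 (intermediates below are computed at full precision and shown rounded to 5 d.p.)
v1: (-4,-3.5) → rotate → (5.31116,-0.20391) → ×s → (8.87372,-0.34069) → (8.87,-0.34)
v2: (-1.5,-5) → rotate → (4.52460,2.60346) → ×s → (7.55956,4.34978) → (7.56,4.35)
v3: (1.5,-2) → rotate → (0.28365,2.48386) → ×s → (0.47391,4.14995) → (0.47,4.15)
v4: (4.5,4.5) → rotate → (-6.36143,-0.17940) → ×s → (-10.62848,-0.29974) → (-10.63,-0.30)
v5: (-4,4.5) → rotate → (-0.18398,-6.01799) → ×s → (-0.30739,-10.05467) → (-0.31,-10.05)

Cross-section at z=8: (8.87,-0.34) (7.56,4.35) (0.47,4.15) (-10.63,-0.30) (-0.31,-10.05)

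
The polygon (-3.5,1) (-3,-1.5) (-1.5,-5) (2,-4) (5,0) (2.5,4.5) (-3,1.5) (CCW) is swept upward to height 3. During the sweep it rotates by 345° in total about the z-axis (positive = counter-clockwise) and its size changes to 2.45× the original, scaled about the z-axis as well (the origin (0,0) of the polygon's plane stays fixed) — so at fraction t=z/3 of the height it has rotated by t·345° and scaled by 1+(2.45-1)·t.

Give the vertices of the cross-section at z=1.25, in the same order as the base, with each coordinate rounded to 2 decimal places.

t = z/height = 1.25/3 = 0.416667
s = 1 + (scale-1)·z/height = 1 + (2.45-1)·1.25/3 = 1.604167
θ = twist·z/height = 345°·1.25/3 = 143.7500° = 2.508911 rad
cos θ = -0.806445, sin θ = 0.591310 (intermediates below are computed at full precision and shown rounded to 5 d.p.)
v1: (-3.5,1) → rotate → (2.23125,-2.87603) → ×s → (3.57929,-4.61363) → (3.58,-4.61)
v2: (-3,-1.5) → rotate → (3.30630,-0.56426) → ×s → (5.30385,-0.90517) → (5.30,-0.91)
v3: (-1.5,-5) → rotate → (4.16622,3.14526) → ×s → (6.68330,5.04552) → (6.68,5.05)
v4: (2,-4) → rotate → (0.75235,4.40840) → ×s → (1.20689,7.07180) → (1.21,7.07)
v5: (5,0) → rotate → (-4.03222,2.95655) → ×s → (-6.46836,4.74280) → (-6.47,4.74)
v6: (2.5,4.5) → rotate → (-4.67700,-2.15073) → ×s → (-7.50270,-3.45012) → (-7.50,-3.45)
v7: (-3,1.5) → rotate → (1.53237,-2.98360) → ×s → (2.45818,-4.78619) → (2.46,-4.79)

Cross-section at z=1.25: (3.58,-4.61) (5.30,-0.91) (6.68,5.05) (1.21,7.07) (-6.47,4.74) (-7.50,-3.45) (2.46,-4.79)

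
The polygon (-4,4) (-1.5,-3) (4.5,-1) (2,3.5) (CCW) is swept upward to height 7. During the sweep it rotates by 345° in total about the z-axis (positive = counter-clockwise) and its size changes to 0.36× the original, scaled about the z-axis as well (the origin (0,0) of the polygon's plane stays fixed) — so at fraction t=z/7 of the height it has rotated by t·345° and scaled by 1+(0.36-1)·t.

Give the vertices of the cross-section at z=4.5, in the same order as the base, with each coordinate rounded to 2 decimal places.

t = z/height = 4.5/7 = 0.642857
s = 1 + (scale-1)·z/height = 1 + (0.36-1)·4.5/7 = 0.588571
θ = twist·z/height = 345°·4.5/7 = 221.7857° = 3.870891 rad
cos θ = -0.745642, sin θ = -0.666347 (intermediates below are computed at full precision and shown rounded to 5 d.p.)
v1: (-4,4) → rotate → (5.64795,-0.31718) → ×s → (3.32422,-0.18668) → (3.32,-0.19)
v2: (-1.5,-3) → rotate → (-0.88058,3.23645) → ×s → (-0.51828,1.90488) → (-0.52,1.90)
v3: (4.5,-1) → rotate → (-4.02174,-2.25292) → ×s → (-2.36708,-1.32600) → (-2.37,-1.33)
v4: (2,3.5) → rotate → (0.84093,-3.94244) → ×s → (0.49495,-2.32041) → (0.49,-2.32)

Cross-section at z=4.5: (3.32,-0.19) (-0.52,1.90) (-2.37,-1.33) (0.49,-2.32)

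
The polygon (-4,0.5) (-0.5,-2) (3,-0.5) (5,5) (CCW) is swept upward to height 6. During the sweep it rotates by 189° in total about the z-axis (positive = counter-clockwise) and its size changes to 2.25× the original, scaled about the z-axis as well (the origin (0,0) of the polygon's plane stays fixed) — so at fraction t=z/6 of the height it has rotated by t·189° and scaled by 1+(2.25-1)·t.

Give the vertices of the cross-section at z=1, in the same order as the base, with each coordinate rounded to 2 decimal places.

t = z/height = 1/6 = 0.166667
s = 1 + (scale-1)·z/height = 1 + (2.25-1)·1/6 = 1.208333
θ = twist·z/height = 189°·1/6 = 31.5000° = 0.549779 rad
cos θ = 0.852640, sin θ = 0.522499 (intermediates below are computed at full precision and shown rounded to 5 d.p.)
v1: (-4,0.5) → rotate → (-3.67181,-1.66367) → ×s → (-4.43677,-2.01027) → (-4.44,-2.01)
v2: (-0.5,-2) → rotate → (0.61868,-1.96653) → ×s → (0.74757,-2.37622) → (0.75,-2.38)
v3: (3,-0.5) → rotate → (2.81917,1.14118) → ×s → (3.40650,1.37892) → (3.41,1.38)
v4: (5,5) → rotate → (1.65071,6.87569) → ×s → (1.99461,8.30813) → (1.99,8.31)

Cross-section at z=1: (-4.44,-2.01) (0.75,-2.38) (3.41,1.38) (1.99,8.31)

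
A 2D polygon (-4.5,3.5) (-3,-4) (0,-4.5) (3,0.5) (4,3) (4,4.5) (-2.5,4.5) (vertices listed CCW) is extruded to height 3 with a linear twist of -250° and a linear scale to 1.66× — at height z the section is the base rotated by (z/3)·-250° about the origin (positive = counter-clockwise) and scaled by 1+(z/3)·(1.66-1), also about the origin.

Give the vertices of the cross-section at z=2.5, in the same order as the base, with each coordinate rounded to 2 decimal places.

Cross-section at z=2.5: (3.56,-8.09) (7.04,3.25) (3.31,6.14) (-4.46,1.52) (-7.66,-1.15) (-8.77,-3.20) (0.10,-7.98)

t = z/height = 2.5/3 = 0.833333
s = 1 + (scale-1)·z/height = 1 + (1.66-1)·2.5/3 = 1.550000
θ = twist·z/height = -250°·2.5/3 = -208.3333° = -3.636103 rad
cos θ = -0.880201, sin θ = 0.474600 (intermediates below are computed at full precision and shown rounded to 5 d.p.)
v1: (-4.5,3.5) → rotate → (2.29980,-5.21641) → ×s → (3.56470,-8.08543) → (3.56,-8.09)
v2: (-3,-4) → rotate → (4.53901,2.09700) → ×s → (7.03546,3.25036) → (7.04,3.25)
v3: (0,-4.5) → rotate → (2.13570,3.96091) → ×s → (3.31034,6.13940) → (3.31,6.14)
v4: (3,0.5) → rotate → (-2.87790,0.98370) → ×s → (-4.46075,1.52474) → (-4.46,1.52)
v5: (4,3) → rotate → (-4.94461,-0.74220) → ×s → (-7.66414,-1.15041) → (-7.66,-1.15)
v6: (4,4.5) → rotate → (-5.65651,-2.06250) → ×s → (-8.76759,-3.19688) → (-8.77,-3.20)
v7: (-2.5,4.5) → rotate → (0.06480,-5.14741) → ×s → (0.10044,-7.97848) → (0.10,-7.98)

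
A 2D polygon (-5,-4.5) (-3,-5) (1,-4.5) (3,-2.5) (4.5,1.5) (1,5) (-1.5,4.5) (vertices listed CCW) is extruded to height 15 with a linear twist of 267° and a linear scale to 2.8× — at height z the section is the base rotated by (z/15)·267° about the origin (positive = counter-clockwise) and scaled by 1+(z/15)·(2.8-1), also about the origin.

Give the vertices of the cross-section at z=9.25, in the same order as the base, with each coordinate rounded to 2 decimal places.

Cross-section at z=9.25: (12.69,6.36) (8.90,8.50) (0.48,9.71) (-4.71,6.76) (-9.99,-0.54) (-4.83,-9.62) (0.54,-9.99)

t = z/height = 9.25/15 = 0.616667
s = 1 + (scale-1)·z/height = 1 + (2.8-1)·9.25/15 = 2.110000
θ = twist·z/height = 267°·9.25/15 = 164.6500° = 2.873685 rad
cos θ = -0.964327, sin θ = 0.264715 (intermediates below are computed at full precision and shown rounded to 5 d.p.)
v1: (-5,-4.5) → rotate → (6.01285,3.01590) → ×s → (12.68711,6.36354) → (12.69,6.36)
v2: (-3,-5) → rotate → (4.21655,4.02749) → ×s → (8.89693,8.49800) → (8.90,8.50)
v3: (1,-4.5) → rotate → (0.22689,4.60419) → ×s → (0.47874,9.71483) → (0.48,9.71)
v4: (3,-2.5) → rotate → (-2.23119,3.20496) → ×s → (-4.70782,6.76247) → (-4.71,6.76)
v5: (4.5,1.5) → rotate → (-4.73654,-0.25527) → ×s → (-9.99410,-0.53863) → (-9.99,-0.54)
v6: (1,5) → rotate → (-2.28790,-4.55692) → ×s → (-4.82747,-9.61510) → (-4.83,-9.62)
v7: (-1.5,4.5) → rotate → (0.25527,-4.73654) → ×s → (0.53863,-9.99410) → (0.54,-9.99)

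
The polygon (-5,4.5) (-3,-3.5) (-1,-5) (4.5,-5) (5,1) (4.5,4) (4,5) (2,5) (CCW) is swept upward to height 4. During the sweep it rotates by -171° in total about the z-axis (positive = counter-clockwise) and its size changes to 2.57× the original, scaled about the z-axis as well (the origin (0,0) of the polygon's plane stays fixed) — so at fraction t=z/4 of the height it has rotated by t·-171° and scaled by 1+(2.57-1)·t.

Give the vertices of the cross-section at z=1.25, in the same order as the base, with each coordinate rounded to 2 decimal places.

Cross-section at z=1.25: (0.95,9.98) (-6.85,0.48) (-6.87,-3.24) (-1.99,-9.83) (5.64,-5.10) (8.78,-1.84) (9.54,-0.35) (7.76,2.05)

t = z/height = 1.25/4 = 0.3125
s = 1 + (scale-1)·z/height = 1 + (2.57-1)·1.25/4 = 1.490625
θ = twist·z/height = -171°·1.25/4 = -53.4375° = -0.932660 rad
cos θ = 0.595699, sin θ = -0.803208 (intermediates below are computed at full precision and shown rounded to 5 d.p.)
v1: (-5,4.5) → rotate → (0.63594,6.69668) → ×s → (0.94794,9.98225) → (0.95,9.98)
v2: (-3,-3.5) → rotate → (-4.59832,0.32468) → ×s → (-6.85438,0.48397) → (-6.85,0.48)
v3: (-1,-5) → rotate → (-4.61174,-2.17529) → ×s → (-6.87437,-3.24254) → (-6.87,-3.24)
v4: (4.5,-5) → rotate → (-1.33539,-6.59293) → ×s → (-1.99057,-9.82759) → (-1.99,-9.83)
v5: (5,1) → rotate → (3.78170,-3.42034) → ×s → (5.63710,-5.09844) → (5.64,-5.10)
v6: (4.5,4) → rotate → (5.89348,-1.23164) → ×s → (8.78496,-1.83591) → (8.78,-1.84)
v7: (4,5) → rotate → (6.39883,-0.23433) → ×s → (9.53826,-0.34930) → (9.54,-0.35)
v8: (2,5) → rotate → (5.20744,1.37208) → ×s → (7.76233,2.04526) → (7.76,2.05)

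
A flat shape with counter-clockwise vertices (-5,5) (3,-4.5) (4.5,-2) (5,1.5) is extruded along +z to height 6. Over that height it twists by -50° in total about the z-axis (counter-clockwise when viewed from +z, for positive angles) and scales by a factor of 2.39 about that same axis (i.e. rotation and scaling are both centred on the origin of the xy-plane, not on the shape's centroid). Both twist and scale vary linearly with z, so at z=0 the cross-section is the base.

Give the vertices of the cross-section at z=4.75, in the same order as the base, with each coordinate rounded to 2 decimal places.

t = z/height = 4.75/6 = 0.791667
s = 1 + (scale-1)·z/height = 1 + (2.39-1)·4.75/6 = 2.100417
θ = twist·z/height = -50°·4.75/6 = -39.5833° = -0.690859 rad
cos θ = 0.770699, sin θ = -0.637200 (intermediates below are computed at full precision and shown rounded to 5 d.p.)
v1: (-5,5) → rotate → (-0.66749,7.03949) → ×s → (-1.40202,14.78587) → (-1.40,14.79)
v2: (3,-4.5) → rotate → (-0.55530,-5.37974) → ×s → (-1.16637,-11.29970) → (-1.17,-11.30)
v3: (4.5,-2) → rotate → (2.19374,-4.40880) → ×s → (4.60778,-9.26031) → (4.61,-9.26)
v4: (5,1.5) → rotate → (4.80929,-2.02995) → ×s → (10.10152,-4.26374) → (10.10,-4.26)

Cross-section at z=4.75: (-1.40,14.79) (-1.17,-11.30) (4.61,-9.26) (10.10,-4.26)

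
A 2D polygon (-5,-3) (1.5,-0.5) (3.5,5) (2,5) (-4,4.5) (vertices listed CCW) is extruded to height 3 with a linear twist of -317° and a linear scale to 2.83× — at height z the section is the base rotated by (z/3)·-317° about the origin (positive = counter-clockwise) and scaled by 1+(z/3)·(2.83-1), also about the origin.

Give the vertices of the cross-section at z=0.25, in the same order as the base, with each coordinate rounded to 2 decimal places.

Cross-section at z=0.25: (-6.70,-0.53) (1.29,-1.29) (6.18,3.37) (4.63,4.14) (-1.82,6.70)

t = z/height = 0.25/3 = 0.0833333
s = 1 + (scale-1)·z/height = 1 + (2.83-1)·0.25/3 = 1.152500
θ = twist·z/height = -317°·0.25/3 = -26.4167° = -0.461058 rad
cos θ = 0.895582, sin θ = -0.444896 (intermediates below are computed at full precision and shown rounded to 5 d.p.)
v1: (-5,-3) → rotate → (-5.81260,-0.46227) → ×s → (-6.69902,-0.53276) → (-6.70,-0.53)
v2: (1.5,-0.5) → rotate → (1.12093,-1.11513) → ×s → (1.29187,-1.28519) → (1.29,-1.29)
v3: (3.5,5) → rotate → (5.35902,2.92078) → ×s → (6.17627,3.36620) → (6.18,3.37)
v4: (2,5) → rotate → (4.01564,3.58812) → ×s → (4.62803,4.13531) → (4.63,4.14)
v5: (-4,4.5) → rotate → (-1.58030,5.80970) → ×s → (-1.82129,6.69568) → (-1.82,6.70)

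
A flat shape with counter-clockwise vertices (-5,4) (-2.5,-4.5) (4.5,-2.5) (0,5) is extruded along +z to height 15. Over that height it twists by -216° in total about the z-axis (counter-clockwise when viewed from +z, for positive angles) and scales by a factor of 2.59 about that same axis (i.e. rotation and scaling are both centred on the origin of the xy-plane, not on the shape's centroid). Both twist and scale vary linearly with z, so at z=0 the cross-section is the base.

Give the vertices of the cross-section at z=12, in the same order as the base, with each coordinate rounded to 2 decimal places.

Cross-section at z=12: (12.41,-7.59) (4.35,10.86) (-10.86,4.35) (1.42,-11.27)

t = z/height = 12/15 = 0.8
s = 1 + (scale-1)·z/height = 1 + (2.59-1)·12/15 = 2.272000
θ = twist·z/height = -216°·12/15 = -172.8000° = -3.015929 rad
cos θ = -0.992115, sin θ = -0.125333 (intermediates below are computed at full precision and shown rounded to 5 d.p.)
v1: (-5,4) → rotate → (5.46191,-3.34179) → ×s → (12.40945,-7.59255) → (12.41,-7.59)
v2: (-2.5,-4.5) → rotate → (1.91629,4.77785) → ×s → (4.35380,10.85527) → (4.35,10.86)
v3: (4.5,-2.5) → rotate → (-4.77785,1.91629) → ×s → (-10.85527,4.35380) → (-10.86,4.35)
v4: (0,5) → rotate → (0.62667,-4.96057) → ×s → (1.42379,-11.27042) → (1.42,-11.27)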